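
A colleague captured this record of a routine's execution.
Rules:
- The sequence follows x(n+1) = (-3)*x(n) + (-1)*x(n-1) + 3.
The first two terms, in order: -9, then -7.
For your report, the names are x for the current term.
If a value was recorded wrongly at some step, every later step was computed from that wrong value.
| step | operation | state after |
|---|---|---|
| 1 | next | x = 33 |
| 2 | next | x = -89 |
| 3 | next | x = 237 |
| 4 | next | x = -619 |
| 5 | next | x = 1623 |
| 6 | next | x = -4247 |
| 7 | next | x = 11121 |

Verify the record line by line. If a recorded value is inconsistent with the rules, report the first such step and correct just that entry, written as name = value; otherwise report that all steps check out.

no error

1. x = -3*(-7) + (-1)*(-9) + (3) = 33 (in agreement)
2. x = -3*(33) + (-1)*(-7) + (3) = -89 (agrees with the record)
3. x = -3*(-89) + (-1)*(33) + (3) = 237 (in agreement)
4. x = -3*(237) + (-1)*(-89) + (3) = -619 (verified)
5. x = -3*(-619) + (-1)*(237) + (3) = 1623 (exactly as logged)
6. x = -3*(1623) + (-1)*(-619) + (3) = -4247 (checks out)
7. x = -3*(-4247) + (-1)*(1623) + (3) = 11121 (consistent with the record)
Each recorded entry agrees with the recomputation.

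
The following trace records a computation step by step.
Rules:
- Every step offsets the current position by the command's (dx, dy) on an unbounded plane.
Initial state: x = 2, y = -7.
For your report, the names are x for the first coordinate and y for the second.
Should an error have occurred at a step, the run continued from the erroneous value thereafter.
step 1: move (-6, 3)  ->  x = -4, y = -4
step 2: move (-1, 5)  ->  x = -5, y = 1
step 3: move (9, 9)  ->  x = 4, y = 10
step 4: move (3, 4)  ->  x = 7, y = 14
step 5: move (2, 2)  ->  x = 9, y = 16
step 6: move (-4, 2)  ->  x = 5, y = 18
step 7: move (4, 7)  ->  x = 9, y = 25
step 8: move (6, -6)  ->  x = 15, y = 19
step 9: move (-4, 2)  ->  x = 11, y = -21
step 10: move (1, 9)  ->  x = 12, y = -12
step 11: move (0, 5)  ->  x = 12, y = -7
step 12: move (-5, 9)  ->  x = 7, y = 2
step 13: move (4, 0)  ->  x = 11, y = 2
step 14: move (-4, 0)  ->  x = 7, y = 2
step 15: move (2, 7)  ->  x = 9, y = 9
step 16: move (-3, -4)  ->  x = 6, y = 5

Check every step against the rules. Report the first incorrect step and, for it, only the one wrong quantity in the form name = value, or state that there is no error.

step 9, y = 21

1. x = 2 + (-6) = -4, y = -7 + (3) = -4 (verified)
2. x = -4 + (-1) = -5, y = -4 + (5) = 1 (verified)
3. x = -5 + (9) = 4, y = 1 + (9) = 10 (agrees with the trace)
4. x = 4 + (3) = 7, y = 10 + (4) = 14 (in agreement)
5. x = 7 + (2) = 9, y = 14 + (2) = 16 (exactly as logged)
6. x = 9 + (-4) = 5, y = 16 + (2) = 18 (same as recorded)
7. x = 5 + (4) = 9, y = 18 + (7) = 25 (agrees with the trace)
8. x = 9 + (6) = 15, y = 25 + (-6) = 19 (checks out)
9. x = 15 + (-4) = 11, y = 19 + (2) = 21 (the trace disagrees here)
The earliest wrong entry is at step 9: it should read y = 21.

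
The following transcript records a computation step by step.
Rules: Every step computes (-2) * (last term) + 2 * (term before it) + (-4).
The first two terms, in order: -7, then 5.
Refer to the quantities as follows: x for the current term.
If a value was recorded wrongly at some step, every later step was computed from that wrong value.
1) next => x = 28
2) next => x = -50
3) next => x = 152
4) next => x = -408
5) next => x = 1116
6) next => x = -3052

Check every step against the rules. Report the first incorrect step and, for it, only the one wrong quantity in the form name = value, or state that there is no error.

step 1, x = -28

step 1: x = -2*(5) + (2)*(-7) + (-4) = -28 -> not what was recorded
The earliest wrong entry is at step 1: it should read x = -28.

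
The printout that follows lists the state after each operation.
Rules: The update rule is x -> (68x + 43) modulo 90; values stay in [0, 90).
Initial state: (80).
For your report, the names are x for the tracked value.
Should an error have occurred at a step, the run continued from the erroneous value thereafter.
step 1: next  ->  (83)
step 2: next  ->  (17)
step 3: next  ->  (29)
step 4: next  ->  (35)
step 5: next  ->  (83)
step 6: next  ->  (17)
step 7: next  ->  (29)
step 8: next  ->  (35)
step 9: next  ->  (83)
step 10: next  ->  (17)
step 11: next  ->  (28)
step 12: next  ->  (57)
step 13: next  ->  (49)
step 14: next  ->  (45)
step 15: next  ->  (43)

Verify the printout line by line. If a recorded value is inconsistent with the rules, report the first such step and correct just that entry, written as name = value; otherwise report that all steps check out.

1. x = (68*80 + 43) mod 90 = 83 (no discrepancy)
2. x = (68*83 + 43) mod 90 = 17 (no discrepancy)
3. x = (68*17 + 43) mod 90 = 29 (agrees with the printout)
4. x = (68*29 + 43) mod 90 = 35 (verified)
5. x = (68*35 + 43) mod 90 = 83 (verified)
6. x = (68*83 + 43) mod 90 = 17 (exactly as logged)
7. x = (68*17 + 43) mod 90 = 29 (consistent with the printout)
8. x = (68*29 + 43) mod 90 = 35 (exactly as logged)
9. x = (68*35 + 43) mod 90 = 83 (consistent with the printout)
10. x = (68*83 + 43) mod 90 = 17 (exactly as logged)
11. x = (68*17 + 43) mod 90 = 29 (not what was recorded)
That makes step 11 the first incorrect line — x = 29 is what it should show.

step 11, x = 29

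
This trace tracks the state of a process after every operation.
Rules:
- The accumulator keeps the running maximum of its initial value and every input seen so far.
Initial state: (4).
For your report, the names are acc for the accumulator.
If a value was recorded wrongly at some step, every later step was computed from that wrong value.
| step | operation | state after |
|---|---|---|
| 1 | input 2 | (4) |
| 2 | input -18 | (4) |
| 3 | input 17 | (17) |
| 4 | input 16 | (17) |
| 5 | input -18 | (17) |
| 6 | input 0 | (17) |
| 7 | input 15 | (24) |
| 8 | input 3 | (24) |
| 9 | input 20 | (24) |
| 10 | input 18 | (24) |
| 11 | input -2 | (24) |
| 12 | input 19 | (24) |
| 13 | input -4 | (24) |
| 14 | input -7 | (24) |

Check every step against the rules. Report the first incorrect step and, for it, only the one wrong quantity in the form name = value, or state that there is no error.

Recomputing the run from the initial state:
step 1: acc = 4
step 2: acc = 4
step 3: acc = 17
step 4: acc = 17
step 5: acc = 17
step 6: acc = 17
step 7: acc = 17
step 8: acc = 17
step 9: acc = 20
step 10: acc = 20
step 11: acc = 20
step 12: acc = 20
step 13: acc = 20
step 14: acc = 20
The first disagreement with the trace is at step 7, where the value should be acc = 17.

step 7, acc = 17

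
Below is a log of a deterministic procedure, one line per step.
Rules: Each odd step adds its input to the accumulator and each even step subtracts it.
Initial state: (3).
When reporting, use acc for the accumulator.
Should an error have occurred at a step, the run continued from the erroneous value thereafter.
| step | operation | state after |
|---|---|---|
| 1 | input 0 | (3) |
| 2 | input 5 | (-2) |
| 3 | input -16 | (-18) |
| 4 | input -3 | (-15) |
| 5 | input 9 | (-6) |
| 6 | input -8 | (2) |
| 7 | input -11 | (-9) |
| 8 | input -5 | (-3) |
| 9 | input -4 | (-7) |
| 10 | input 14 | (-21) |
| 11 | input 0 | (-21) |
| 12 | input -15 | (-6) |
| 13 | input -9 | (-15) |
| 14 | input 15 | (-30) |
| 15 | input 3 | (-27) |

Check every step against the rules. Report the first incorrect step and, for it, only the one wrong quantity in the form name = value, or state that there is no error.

step 8, acc = -4

Recomputing the run from the initial state:
step 1: acc = 3
step 2: acc = -2
step 3: acc = -18
step 4: acc = -15
step 5: acc = -6
step 6: acc = 2
step 7: acc = -9
step 8: acc = -4
step 9: acc = -8
step 10: acc = -22
step 11: acc = -22
step 12: acc = -7
step 13: acc = -16
step 14: acc = -31
step 15: acc = -28
The first disagreement with the log is at step 8, where the value should be acc = -4.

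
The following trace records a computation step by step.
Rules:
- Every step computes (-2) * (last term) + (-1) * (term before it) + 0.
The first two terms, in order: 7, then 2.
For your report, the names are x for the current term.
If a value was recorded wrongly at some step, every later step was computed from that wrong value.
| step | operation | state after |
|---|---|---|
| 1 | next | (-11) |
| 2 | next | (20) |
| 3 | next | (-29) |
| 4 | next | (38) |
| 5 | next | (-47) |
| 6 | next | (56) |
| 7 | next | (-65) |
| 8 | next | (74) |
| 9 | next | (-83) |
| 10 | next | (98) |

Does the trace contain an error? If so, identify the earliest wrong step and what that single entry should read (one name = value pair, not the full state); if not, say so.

step 10, x = 92

Recomputing the run from the initial state:
step 1: x = -11
step 2: x = 20
step 3: x = -29
step 4: x = 38
step 5: x = -47
step 6: x = 56
step 7: x = -65
step 8: x = 74
step 9: x = -83
step 10: x = 92
The first disagreement with the trace is at step 10, where the value should be x = 92.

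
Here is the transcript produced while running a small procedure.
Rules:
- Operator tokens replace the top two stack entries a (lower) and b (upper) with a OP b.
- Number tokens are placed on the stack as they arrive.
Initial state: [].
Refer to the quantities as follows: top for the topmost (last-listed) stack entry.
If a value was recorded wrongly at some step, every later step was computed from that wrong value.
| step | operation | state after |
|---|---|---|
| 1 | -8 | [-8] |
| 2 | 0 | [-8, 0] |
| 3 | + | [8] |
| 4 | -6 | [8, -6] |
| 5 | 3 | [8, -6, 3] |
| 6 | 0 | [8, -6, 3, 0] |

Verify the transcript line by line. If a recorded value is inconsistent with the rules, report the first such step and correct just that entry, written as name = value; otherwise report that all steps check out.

step 3, top = -8

Recomputing the run from the initial state:
step 1: [-8]
step 2: [-8, 0]
step 3: [-8]
step 4: [-8, -6]
step 5: [-8, -6, 3]
step 6: [-8, -6, 3, 0]
The first disagreement with the transcript is at step 3, where the value should be top = -8.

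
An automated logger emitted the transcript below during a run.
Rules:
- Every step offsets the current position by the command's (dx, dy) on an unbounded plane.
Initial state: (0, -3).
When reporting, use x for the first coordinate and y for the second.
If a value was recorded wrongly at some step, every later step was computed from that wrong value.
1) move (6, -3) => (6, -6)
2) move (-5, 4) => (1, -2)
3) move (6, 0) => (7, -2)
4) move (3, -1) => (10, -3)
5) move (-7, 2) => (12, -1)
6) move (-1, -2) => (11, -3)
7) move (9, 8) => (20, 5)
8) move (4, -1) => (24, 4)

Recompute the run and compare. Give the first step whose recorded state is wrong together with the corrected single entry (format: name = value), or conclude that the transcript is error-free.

Recomputing the run from the initial state:
step 1: x = 6, y = -6
step 2: x = 1, y = -2
step 3: x = 7, y = -2
step 4: x = 10, y = -3
step 5: x = 3, y = -1
step 6: x = 2, y = -3
step 7: x = 11, y = 5
step 8: x = 15, y = 4
The first disagreement with the transcript is at step 5, where the value should be x = 3.

step 5, x = 3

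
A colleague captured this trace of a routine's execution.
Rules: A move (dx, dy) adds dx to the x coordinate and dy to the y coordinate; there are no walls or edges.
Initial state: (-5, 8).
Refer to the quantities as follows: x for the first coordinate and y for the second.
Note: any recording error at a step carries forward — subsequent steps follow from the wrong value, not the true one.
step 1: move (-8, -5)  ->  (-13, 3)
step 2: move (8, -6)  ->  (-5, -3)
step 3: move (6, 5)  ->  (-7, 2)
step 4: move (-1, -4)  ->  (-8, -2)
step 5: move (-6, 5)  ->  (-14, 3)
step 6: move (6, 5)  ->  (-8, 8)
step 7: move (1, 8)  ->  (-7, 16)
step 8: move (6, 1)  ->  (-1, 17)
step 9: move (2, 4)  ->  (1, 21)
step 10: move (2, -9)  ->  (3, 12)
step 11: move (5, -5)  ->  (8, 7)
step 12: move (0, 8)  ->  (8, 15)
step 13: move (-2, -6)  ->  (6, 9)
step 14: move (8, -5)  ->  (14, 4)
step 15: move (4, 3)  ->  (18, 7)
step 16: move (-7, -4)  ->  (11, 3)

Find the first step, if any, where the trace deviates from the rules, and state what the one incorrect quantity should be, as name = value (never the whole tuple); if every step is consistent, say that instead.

1. x = -5 + (-8) = -13, y = 8 + (-5) = 3 (checks out)
2. x = -13 + (8) = -5, y = 3 + (-6) = -3 (confirmed correct)
3. x = -5 + (6) = 1, y = -3 + (5) = 2 (this is not what the trace shows)
Step 3 is the first one off; corrected, x = 1.

step 3, x = 1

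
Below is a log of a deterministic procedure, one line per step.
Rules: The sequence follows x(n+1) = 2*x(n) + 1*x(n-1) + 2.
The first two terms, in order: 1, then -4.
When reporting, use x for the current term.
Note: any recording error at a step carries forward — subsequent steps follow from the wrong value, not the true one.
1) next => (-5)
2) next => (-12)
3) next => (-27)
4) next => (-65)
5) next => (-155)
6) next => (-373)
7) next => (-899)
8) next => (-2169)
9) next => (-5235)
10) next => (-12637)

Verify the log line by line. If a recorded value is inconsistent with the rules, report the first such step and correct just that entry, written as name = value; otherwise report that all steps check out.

Recomputing the run from the initial state:
step 1: x = -5
step 2: x = -12
step 3: x = -27
step 4: x = -64
step 5: x = -153
step 6: x = -368
step 7: x = -887
step 8: x = -2140
step 9: x = -5165
step 10: x = -12468
The first disagreement with the log is at step 4, where the value should be x = -64.

step 4, x = -64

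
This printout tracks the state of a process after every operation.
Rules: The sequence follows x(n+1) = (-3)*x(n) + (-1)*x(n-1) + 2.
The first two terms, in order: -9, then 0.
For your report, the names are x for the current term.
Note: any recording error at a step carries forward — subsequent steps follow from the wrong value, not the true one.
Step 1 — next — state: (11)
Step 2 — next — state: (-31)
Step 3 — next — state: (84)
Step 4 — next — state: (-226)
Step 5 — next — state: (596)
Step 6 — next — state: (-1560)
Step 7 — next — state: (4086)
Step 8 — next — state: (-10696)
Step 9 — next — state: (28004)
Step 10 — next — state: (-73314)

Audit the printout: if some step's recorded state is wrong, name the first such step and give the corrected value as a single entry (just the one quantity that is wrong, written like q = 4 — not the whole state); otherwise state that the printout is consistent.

Recomputing the run from the initial state:
step 1: x = 11
step 2: x = -31
step 3: x = 84
step 4: x = -219
step 5: x = 575
step 6: x = -1504
step 7: x = 3939
step 8: x = -10311
step 9: x = 26996
step 10: x = -70675
The first disagreement with the printout is at step 4, where the value should be x = -219.

step 4, x = -219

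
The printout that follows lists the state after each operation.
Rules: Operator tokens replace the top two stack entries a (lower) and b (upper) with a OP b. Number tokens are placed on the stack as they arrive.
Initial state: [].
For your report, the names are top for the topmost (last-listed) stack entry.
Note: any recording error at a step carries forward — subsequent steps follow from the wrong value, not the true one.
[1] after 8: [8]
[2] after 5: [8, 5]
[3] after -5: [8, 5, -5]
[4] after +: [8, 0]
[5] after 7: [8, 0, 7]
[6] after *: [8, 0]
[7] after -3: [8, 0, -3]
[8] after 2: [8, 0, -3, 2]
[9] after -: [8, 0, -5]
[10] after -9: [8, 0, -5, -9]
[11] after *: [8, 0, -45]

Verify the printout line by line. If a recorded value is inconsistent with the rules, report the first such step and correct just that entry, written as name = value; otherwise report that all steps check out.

step 11, top = 45

Recomputing the run from the initial state:
step 1: [8]
step 2: [8, 5]
step 3: [8, 5, -5]
step 4: [8, 0]
step 5: [8, 0, 7]
step 6: [8, 0]
step 7: [8, 0, -3]
step 8: [8, 0, -3, 2]
step 9: [8, 0, -5]
step 10: [8, 0, -5, -9]
step 11: [8, 0, 45]
The first disagreement with the printout is at step 11, where the value should be top = 45.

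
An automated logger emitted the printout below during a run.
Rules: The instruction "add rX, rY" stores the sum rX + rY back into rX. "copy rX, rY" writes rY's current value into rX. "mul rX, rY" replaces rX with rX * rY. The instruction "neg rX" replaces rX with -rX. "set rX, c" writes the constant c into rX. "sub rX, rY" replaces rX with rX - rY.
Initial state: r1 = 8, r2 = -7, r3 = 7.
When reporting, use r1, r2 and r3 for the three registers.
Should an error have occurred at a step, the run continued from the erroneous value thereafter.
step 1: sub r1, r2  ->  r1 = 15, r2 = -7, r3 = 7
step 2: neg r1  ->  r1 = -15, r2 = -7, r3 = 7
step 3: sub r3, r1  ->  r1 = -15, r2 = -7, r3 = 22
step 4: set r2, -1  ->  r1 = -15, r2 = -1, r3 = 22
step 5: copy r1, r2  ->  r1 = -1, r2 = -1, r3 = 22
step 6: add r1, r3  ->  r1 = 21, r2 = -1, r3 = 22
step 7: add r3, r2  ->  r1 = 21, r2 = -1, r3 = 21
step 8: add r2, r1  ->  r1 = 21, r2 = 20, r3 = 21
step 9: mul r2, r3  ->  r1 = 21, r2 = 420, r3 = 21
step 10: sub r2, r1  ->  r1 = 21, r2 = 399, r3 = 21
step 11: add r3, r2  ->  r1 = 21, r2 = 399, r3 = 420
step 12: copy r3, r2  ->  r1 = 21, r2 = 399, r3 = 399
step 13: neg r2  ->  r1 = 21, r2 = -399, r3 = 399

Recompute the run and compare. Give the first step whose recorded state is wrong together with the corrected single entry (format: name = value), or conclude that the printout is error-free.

no error

Recomputing the run from the initial state:
step 1: r1 = 15, r2 = -7, r3 = 7
step 2: r1 = -15, r2 = -7, r3 = 7
step 3: r1 = -15, r2 = -7, r3 = 22
step 4: r1 = -15, r2 = -1, r3 = 22
step 5: r1 = -1, r2 = -1, r3 = 22
step 6: r1 = 21, r2 = -1, r3 = 22
step 7: r1 = 21, r2 = -1, r3 = 21
step 8: r1 = 21, r2 = 20, r3 = 21
step 9: r1 = 21, r2 = 420, r3 = 21
step 10: r1 = 21, r2 = 399, r3 = 21
step 11: r1 = 21, r2 = 399, r3 = 420
step 12: r1 = 21, r2 = 399, r3 = 399
step 13: r1 = 21, r2 = -399, r3 = 399
This matches the printout at every step.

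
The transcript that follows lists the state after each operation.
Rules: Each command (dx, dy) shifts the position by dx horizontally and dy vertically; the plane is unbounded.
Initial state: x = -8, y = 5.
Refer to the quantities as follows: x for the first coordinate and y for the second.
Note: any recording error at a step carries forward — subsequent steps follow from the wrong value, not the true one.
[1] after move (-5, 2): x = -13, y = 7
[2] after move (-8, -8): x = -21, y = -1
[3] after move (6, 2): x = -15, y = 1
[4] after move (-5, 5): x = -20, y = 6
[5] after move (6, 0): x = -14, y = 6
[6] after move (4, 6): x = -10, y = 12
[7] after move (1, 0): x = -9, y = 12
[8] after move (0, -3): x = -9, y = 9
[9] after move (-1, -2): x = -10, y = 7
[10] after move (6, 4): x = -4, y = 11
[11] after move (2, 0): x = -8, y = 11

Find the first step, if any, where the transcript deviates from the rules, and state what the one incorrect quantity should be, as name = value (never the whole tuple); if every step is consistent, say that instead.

step 1: x = -8 + (-5) = -13, y = 5 + (2) = 7 -> consistent with the transcript
step 2: x = -13 + (-8) = -21, y = 7 + (-8) = -1 -> same as recorded
step 3: x = -21 + (6) = -15, y = -1 + (2) = 1 -> same as recorded
step 4: x = -15 + (-5) = -20, y = 1 + (5) = 6 -> consistent with the transcript
step 5: x = -20 + (6) = -14, y = 6 + (0) = 6 -> consistent with the transcript
step 6: x = -14 + (4) = -10, y = 6 + (6) = 12 -> no discrepancy
step 7: x = -10 + (1) = -9, y = 12 + (0) = 12 -> no discrepancy
step 8: x = -9 + (0) = -9, y = 12 + (-3) = 9 -> same as recorded
step 9: x = -9 + (-1) = -10, y = 9 + (-2) = 7 -> verified
step 10: x = -10 + (6) = -4, y = 7 + (4) = 11 -> same as recorded
step 11: x = -4 + (2) = -2, y = 11 + (0) = 11 -> the transcript disagrees here
That makes step 11 the first incorrect line — x = -2 is what it should show.

step 11, x = -2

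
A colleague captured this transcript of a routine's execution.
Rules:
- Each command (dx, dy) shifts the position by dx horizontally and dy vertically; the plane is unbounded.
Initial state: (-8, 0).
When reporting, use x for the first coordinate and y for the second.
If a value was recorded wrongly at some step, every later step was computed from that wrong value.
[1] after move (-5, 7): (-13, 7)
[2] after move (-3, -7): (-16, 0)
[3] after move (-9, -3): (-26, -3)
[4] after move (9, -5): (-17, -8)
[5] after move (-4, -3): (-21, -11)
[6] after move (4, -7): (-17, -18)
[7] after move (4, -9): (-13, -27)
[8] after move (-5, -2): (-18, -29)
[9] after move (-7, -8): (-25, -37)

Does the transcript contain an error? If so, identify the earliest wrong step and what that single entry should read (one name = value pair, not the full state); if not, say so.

step 3, x = -25

step 1: x = -8 + (-5) = -13, y = 0 + (7) = 7 -> verified
step 2: x = -13 + (-3) = -16, y = 7 + (-7) = 0 -> agrees with the transcript
step 3: x = -16 + (-9) = -25, y = 0 + (-3) = -3 -> the recorded entry deviates here
First incorrect step: 3; the correct value is x = -25.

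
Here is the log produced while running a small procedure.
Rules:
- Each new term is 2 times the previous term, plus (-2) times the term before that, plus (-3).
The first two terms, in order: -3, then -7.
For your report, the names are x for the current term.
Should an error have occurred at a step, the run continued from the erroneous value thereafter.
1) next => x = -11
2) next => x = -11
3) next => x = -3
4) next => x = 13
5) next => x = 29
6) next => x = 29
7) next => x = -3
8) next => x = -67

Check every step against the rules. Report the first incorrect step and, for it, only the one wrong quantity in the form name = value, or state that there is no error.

Step 1: x = 2*(-7) + (-2)*(-3) + (-3) = -11 — verified.
Step 2: x = 2*(-11) + (-2)*(-7) + (-3) = -11 — confirmed correct.
Step 3: x = 2*(-11) + (-2)*(-11) + (-3) = -3 — verified.
Step 4: x = 2*(-3) + (-2)*(-11) + (-3) = 13 — same as recorded.
Step 5: x = 2*(13) + (-2)*(-3) + (-3) = 29 — same as recorded.
Step 6: x = 2*(29) + (-2)*(13) + (-3) = 29 — same as recorded.
Step 7: x = 2*(29) + (-2)*(29) + (-3) = -3 — exactly as logged.
Step 8: x = 2*(-3) + (-2)*(29) + (-3) = -67 — verified.
All entries verified; no error found.

no error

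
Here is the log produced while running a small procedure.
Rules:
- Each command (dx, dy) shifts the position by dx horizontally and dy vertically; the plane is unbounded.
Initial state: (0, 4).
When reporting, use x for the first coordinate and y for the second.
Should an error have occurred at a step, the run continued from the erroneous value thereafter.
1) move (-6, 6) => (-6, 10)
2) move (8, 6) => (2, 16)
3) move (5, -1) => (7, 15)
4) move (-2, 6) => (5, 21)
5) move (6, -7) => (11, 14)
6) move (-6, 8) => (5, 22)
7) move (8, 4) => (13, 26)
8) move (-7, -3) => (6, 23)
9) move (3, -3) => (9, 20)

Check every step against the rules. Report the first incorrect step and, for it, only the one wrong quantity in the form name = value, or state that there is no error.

Step 1: x = 0 + (-6) = -6, y = 4 + (6) = 10 — no discrepancy.
Step 2: x = -6 + (8) = 2, y = 10 + (6) = 16 — confirmed correct.
Step 3: x = 2 + (5) = 7, y = 16 + (-1) = 15 — exactly as logged.
Step 4: x = 7 + (-2) = 5, y = 15 + (6) = 21 — exactly as logged.
Step 5: x = 5 + (6) = 11, y = 21 + (-7) = 14 — confirmed correct.
Step 6: x = 11 + (-6) = 5, y = 14 + (8) = 22 — verified.
Step 7: x = 5 + (8) = 13, y = 22 + (4) = 26 — verified.
Step 8: x = 13 + (-7) = 6, y = 26 + (-3) = 23 — confirmed correct.
Step 9: x = 6 + (3) = 9, y = 23 + (-3) = 20 — exactly as logged.
The whole run recomputes cleanly — no discrepancies.

no error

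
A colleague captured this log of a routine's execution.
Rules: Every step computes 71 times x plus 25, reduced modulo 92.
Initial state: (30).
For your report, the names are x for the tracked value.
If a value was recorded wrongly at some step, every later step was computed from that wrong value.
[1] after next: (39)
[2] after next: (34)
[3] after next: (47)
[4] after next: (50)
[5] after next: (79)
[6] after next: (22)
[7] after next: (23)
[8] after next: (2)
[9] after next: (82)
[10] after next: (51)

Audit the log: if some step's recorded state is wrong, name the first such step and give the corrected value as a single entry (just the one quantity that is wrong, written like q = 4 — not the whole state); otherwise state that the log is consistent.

Step 1: x = (71*30 + 25) mod 92 = 39 — confirmed correct.
Step 2: x = (71*39 + 25) mod 92 = 34 — verified.
Step 3: x = (71*34 + 25) mod 92 = 47 — consistent with the log.
Step 4: x = (71*47 + 25) mod 92 = 50 — agrees with the log.
Step 5: x = (71*50 + 25) mod 92 = 79 — verified.
Step 6: x = (71*79 + 25) mod 92 = 22 — matches.
Step 7: x = (71*22 + 25) mod 92 = 23 — verified.
Step 8: x = (71*23 + 25) mod 92 = 2 — no discrepancy.
Step 9: x = (71*2 + 25) mod 92 = 75 — this is not what the log shows.
First deviation found at step 9; the corrected entry is x = 75.

step 9, x = 75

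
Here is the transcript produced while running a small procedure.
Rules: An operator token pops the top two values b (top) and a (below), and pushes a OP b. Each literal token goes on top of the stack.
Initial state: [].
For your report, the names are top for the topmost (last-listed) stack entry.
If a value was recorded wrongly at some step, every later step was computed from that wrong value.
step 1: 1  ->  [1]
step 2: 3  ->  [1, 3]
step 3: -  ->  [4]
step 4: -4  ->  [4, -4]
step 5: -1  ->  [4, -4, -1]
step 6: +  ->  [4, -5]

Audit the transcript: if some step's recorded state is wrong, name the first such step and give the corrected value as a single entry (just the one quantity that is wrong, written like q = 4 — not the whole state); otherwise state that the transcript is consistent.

Recomputing the run from the initial state:
step 1: [1]
step 2: [1, 3]
step 3: [-2]
step 4: [-2, -4]
step 5: [-2, -4, -1]
step 6: [-2, -5]
The first disagreement with the transcript is at step 3, where the value should be top = -2.

step 3, top = -2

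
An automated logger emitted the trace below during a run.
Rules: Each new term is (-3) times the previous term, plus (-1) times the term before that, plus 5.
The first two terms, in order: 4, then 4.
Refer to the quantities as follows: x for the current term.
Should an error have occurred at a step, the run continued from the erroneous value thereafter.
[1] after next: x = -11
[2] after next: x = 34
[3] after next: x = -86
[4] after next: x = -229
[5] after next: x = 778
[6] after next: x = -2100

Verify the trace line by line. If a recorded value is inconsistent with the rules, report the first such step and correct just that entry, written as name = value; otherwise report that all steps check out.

step 4, x = 229

Step 1: x = -3*(4) + (-1)*(4) + (5) = -11 — agrees with the trace.
Step 2: x = -3*(-11) + (-1)*(4) + (5) = 34 — confirmed correct.
Step 3: x = -3*(34) + (-1)*(-11) + (5) = -86 — consistent with the trace.
Step 4: x = -3*(-86) + (-1)*(34) + (5) = 229 — the recorded entry deviates here.
The earliest wrong entry is at step 4: it should read x = 229.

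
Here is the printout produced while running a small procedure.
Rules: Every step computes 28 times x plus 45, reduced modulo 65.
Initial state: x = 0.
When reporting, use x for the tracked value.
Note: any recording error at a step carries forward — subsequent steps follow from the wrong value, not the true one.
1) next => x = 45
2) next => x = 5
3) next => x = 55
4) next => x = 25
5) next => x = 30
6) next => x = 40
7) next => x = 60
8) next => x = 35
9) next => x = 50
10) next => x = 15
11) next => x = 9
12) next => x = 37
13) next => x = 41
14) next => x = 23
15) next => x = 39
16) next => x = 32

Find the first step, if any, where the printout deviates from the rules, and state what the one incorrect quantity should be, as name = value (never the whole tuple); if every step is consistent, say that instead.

Recomputing the run from the initial state:
step 1: x = 45
step 2: x = 5
step 3: x = 55
step 4: x = 25
step 5: x = 30
step 6: x = 40
step 7: x = 60
step 8: x = 35
step 9: x = 50
step 10: x = 15
step 11: x = 10
step 12: x = 0
step 13: x = 45
step 14: x = 5
step 15: x = 55
step 16: x = 25
The first disagreement with the printout is at step 11, where the value should be x = 10.

step 11, x = 10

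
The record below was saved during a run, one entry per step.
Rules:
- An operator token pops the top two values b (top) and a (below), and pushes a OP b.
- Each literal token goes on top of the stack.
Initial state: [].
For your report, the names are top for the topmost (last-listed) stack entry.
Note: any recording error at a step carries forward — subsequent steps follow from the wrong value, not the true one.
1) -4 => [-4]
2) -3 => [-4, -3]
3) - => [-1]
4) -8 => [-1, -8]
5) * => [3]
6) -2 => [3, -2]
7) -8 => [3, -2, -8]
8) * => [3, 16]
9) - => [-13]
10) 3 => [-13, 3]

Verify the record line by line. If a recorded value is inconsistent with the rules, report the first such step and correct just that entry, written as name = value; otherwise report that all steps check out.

Step 1: push -4: top = -4 — in agreement.
Step 2: push -3: top = -3 — checks out.
Step 3: -4 - -3 = -1 — same as recorded.
Step 4: push -8: top = -8 — verified.
Step 5: -1 * -8 = 8 — the record disagrees here.
Step 5 is the first one off; corrected, top = 8.

step 5, top = 8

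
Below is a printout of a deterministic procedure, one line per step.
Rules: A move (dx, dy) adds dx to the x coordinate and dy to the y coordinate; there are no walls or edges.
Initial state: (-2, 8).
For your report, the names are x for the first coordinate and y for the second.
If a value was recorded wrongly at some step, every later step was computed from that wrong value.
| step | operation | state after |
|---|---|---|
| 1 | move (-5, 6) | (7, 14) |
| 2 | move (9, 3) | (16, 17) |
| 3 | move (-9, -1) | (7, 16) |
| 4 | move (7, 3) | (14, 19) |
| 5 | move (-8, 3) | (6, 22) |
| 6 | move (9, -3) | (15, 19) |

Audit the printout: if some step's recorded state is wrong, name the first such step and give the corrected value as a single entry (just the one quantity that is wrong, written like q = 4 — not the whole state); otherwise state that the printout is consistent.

step 1, x = -7

Recomputing the run from the initial state:
step 1: x = -7, y = 14
step 2: x = 2, y = 17
step 3: x = -7, y = 16
step 4: x = 0, y = 19
step 5: x = -8, y = 22
step 6: x = 1, y = 19
The first disagreement with the printout is at step 1, where the value should be x = -7.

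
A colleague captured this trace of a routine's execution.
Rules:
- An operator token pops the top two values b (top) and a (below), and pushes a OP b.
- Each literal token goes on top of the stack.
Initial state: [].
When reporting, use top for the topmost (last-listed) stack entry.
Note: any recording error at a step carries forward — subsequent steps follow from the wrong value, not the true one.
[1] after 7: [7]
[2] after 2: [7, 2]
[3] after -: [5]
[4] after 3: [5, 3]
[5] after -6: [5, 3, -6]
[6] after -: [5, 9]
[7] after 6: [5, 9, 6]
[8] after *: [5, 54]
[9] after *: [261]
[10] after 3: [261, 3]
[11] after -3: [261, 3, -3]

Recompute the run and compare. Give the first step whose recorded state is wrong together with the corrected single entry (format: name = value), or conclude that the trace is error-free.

step 9, top = 270

Recomputing the run from the initial state:
step 1: [7]
step 2: [7, 2]
step 3: [5]
step 4: [5, 3]
step 5: [5, 3, -6]
step 6: [5, 9]
step 7: [5, 9, 6]
step 8: [5, 54]
step 9: [270]
step 10: [270, 3]
step 11: [270, 3, -3]
The first disagreement with the trace is at step 9, where the value should be top = 270.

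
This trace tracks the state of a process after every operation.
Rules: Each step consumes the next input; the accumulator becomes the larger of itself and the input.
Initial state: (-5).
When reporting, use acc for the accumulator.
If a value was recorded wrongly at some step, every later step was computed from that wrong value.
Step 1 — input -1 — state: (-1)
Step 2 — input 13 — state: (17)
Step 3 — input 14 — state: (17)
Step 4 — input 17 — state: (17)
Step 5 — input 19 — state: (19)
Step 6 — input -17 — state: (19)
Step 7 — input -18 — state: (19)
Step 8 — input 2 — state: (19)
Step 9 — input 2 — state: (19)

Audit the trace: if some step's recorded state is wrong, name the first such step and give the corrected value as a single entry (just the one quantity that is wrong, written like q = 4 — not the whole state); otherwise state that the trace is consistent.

step 2, acc = 13

Recomputing the run from the initial state:
step 1: acc = -1
step 2: acc = 13
step 3: acc = 14
step 4: acc = 17
step 5: acc = 19
step 6: acc = 19
step 7: acc = 19
step 8: acc = 19
step 9: acc = 19
The first disagreement with the trace is at step 2, where the value should be acc = 13.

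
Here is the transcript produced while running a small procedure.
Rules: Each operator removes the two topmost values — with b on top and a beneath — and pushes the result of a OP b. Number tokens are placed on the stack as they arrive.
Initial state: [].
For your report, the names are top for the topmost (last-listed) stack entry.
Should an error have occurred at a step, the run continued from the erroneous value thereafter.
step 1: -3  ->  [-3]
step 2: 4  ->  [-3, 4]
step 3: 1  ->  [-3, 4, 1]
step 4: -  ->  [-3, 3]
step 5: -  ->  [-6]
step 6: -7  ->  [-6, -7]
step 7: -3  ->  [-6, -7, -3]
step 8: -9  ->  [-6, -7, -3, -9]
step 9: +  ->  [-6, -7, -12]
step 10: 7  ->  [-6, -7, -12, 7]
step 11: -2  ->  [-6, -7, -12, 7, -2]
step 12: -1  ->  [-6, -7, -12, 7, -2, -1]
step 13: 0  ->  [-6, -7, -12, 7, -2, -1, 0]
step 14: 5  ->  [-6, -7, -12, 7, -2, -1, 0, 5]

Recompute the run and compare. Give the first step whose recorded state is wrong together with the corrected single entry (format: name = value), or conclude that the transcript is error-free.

Step 1: push -3: top = -3 — no discrepancy.
Step 2: push 4: top = 4 — confirmed correct.
Step 3: push 1: top = 1 — matches.
Step 4: 4 - 1 = 3 — agrees with the transcript.
Step 5: -3 - 3 = -6 — verified.
Step 6: push -7: top = -7 — consistent with the transcript.
Step 7: push -3: top = -3 — confirmed correct.
Step 8: push -9: top = -9 — verified.
Step 9: -3 + -9 = -12 — matches.
Step 10: push 7: top = 7 — checks out.
Step 11: push -2: top = -2 — matches.
Step 12: push -1: top = -1 — same as recorded.
Step 13: push 0: top = 0 — agrees with the transcript.
Step 14: push 5: top = 5 — no discrepancy.
No step deviates from the rules.

no error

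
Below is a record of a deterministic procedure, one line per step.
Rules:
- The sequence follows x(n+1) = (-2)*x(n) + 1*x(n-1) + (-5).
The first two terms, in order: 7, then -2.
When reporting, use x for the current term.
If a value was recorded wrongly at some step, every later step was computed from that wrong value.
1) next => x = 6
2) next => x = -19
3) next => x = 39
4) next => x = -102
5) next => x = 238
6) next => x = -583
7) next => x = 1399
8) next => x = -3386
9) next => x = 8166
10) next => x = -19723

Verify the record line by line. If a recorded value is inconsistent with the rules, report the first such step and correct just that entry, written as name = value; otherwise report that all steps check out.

1. x = -2*(-2) + (1)*(7) + (-5) = 6 (confirmed correct)
2. x = -2*(6) + (1)*(-2) + (-5) = -19 (same as recorded)
3. x = -2*(-19) + (1)*(6) + (-5) = 39 (exactly as logged)
4. x = -2*(39) + (1)*(-19) + (-5) = -102 (exactly as logged)
5. x = -2*(-102) + (1)*(39) + (-5) = 238 (checks out)
6. x = -2*(238) + (1)*(-102) + (-5) = -583 (same as recorded)
7. x = -2*(-583) + (1)*(238) + (-5) = 1399 (in agreement)
8. x = -2*(1399) + (1)*(-583) + (-5) = -3386 (no discrepancy)
9. x = -2*(-3386) + (1)*(1399) + (-5) = 8166 (same as recorded)
10. x = -2*(8166) + (1)*(-3386) + (-5) = -19723 (consistent with the record)
Each recorded entry agrees with the recomputation.

no error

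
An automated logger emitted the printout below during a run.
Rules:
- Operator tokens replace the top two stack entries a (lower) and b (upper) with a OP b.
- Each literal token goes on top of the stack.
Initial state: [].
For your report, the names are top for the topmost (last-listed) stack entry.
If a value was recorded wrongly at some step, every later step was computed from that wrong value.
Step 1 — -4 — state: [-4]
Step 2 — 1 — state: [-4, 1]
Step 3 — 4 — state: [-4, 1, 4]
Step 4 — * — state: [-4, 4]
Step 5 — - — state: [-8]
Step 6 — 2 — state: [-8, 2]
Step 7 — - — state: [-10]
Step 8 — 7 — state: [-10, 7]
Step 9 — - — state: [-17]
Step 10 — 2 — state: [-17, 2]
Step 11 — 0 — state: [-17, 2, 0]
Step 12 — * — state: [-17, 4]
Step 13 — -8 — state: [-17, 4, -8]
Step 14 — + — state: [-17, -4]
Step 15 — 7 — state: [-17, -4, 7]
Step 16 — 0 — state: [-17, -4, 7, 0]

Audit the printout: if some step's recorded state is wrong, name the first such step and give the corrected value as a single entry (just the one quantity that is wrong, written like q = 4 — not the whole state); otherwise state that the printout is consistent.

step 12, top = 0

1. push -4: top = -4 (agrees with the printout)
2. push 1: top = 1 (verified)
3. push 4: top = 4 (matches)
4. 1 * 4 = 4 (in agreement)
5. -4 - 4 = -8 (no discrepancy)
6. push 2: top = 2 (confirmed correct)
7. -8 - 2 = -10 (agrees with the printout)
8. push 7: top = 7 (verified)
9. -10 - 7 = -17 (agrees with the printout)
10. push 2: top = 2 (exactly as logged)
11. push 0: top = 0 (agrees with the printout)
12. 2 * 0 = 0 (this is not what the printout shows)
The audit stops at step 12: the recorded entry is wrong and should be top = 0.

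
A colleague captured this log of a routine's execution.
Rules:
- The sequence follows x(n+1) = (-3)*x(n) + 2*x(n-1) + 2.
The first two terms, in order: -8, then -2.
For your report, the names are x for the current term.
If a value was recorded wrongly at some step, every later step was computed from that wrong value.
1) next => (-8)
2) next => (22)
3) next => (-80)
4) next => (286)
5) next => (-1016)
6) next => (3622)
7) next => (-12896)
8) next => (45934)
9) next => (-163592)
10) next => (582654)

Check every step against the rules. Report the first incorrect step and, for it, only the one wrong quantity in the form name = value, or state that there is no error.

step 10, x = 582646

step 1: x = -3*(-2) + (2)*(-8) + (2) = -8 -> consistent with the log
step 2: x = -3*(-8) + (2)*(-2) + (2) = 22 -> consistent with the log
step 3: x = -3*(22) + (2)*(-8) + (2) = -80 -> in agreement
step 4: x = -3*(-80) + (2)*(22) + (2) = 286 -> checks out
step 5: x = -3*(286) + (2)*(-80) + (2) = -1016 -> verified
step 6: x = -3*(-1016) + (2)*(286) + (2) = 3622 -> confirmed correct
step 7: x = -3*(3622) + (2)*(-1016) + (2) = -12896 -> agrees with the log
step 8: x = -3*(-12896) + (2)*(3622) + (2) = 45934 -> same as recorded
step 9: x = -3*(45934) + (2)*(-12896) + (2) = -163592 -> consistent with the log
step 10: x = -3*(-163592) + (2)*(45934) + (2) = 582646 -> the log disagrees here
The audit stops at step 10: the recorded entry is wrong and should be x = 582646.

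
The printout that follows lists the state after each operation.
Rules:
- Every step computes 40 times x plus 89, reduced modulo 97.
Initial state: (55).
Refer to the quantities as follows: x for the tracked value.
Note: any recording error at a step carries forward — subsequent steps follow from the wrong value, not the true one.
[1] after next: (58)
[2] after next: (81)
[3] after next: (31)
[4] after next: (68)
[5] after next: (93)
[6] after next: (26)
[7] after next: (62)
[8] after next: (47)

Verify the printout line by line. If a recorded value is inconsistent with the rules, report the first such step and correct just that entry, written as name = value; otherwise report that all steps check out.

Recomputing the run from the initial state:
step 1: x = 58
step 2: x = 81
step 3: x = 31
step 4: x = 68
step 5: x = 93
step 6: x = 26
step 7: x = 62
step 8: x = 47
This matches the printout at every step.

no error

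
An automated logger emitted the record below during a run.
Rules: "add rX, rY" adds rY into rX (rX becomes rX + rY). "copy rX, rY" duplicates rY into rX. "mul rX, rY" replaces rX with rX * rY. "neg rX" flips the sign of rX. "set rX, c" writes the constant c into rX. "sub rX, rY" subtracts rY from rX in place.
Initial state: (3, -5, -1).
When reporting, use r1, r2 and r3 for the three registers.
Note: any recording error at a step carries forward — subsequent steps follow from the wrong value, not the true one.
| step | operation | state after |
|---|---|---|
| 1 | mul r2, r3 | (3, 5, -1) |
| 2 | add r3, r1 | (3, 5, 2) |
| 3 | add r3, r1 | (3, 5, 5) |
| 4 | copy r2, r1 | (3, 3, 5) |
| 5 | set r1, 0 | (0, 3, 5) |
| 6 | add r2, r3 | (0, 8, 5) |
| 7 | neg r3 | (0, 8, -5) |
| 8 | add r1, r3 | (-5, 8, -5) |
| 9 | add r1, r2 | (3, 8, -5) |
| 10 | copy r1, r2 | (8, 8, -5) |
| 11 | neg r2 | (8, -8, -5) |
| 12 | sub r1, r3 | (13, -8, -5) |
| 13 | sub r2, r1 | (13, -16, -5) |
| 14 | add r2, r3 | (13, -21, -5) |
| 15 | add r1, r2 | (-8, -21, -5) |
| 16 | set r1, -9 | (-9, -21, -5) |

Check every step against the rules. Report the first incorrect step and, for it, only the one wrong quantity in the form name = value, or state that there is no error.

step 13, r2 = -21

step 1: r2 = -5 * -1 = 5 -> checks out
step 2: r3 = -1 + 3 = 2 -> consistent with the record
step 3: r3 = 2 + 3 = 5 -> confirmed correct
step 4: r2 = 3 -> confirmed correct
step 5: r1 = 0 -> matches
step 6: r2 = 3 + 5 = 8 -> no discrepancy
step 7: r3 = -(5) = -5 -> same as recorded
step 8: r1 = 0 + -5 = -5 -> confirmed correct
step 9: r1 = -5 + 8 = 3 -> consistent with the record
step 10: r1 = 8 -> verified
step 11: r2 = -(8) = -8 -> same as recorded
step 12: r1 = 8 - -5 = 13 -> verified
step 13: r2 = -8 - 13 = -21 -> not what was recorded
The audit stops at step 13: the recorded entry is wrong and should be r2 = -21.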